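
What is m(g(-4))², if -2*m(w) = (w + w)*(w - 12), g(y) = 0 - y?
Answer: 1024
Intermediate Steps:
g(y) = -y
m(w) = -w*(-12 + w) (m(w) = -(w + w)*(w - 12)/2 = -2*w*(-12 + w)/2 = -w*(-12 + w))
m(g(-4))² = ((-1*(-4))*(12 - (-1)*(-4)))² = (4*(12 - 1*4))² = (4*(12 - 4))² = (4*8)² = 32² = 1024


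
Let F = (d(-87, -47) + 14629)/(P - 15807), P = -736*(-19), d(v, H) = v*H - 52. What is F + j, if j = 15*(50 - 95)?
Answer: -1249191/1823 ≈ -685.24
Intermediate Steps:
d(v, H) = -52 + H*v (d(v, H) = H*v - 52 = -52 + H*v)
P = 13984
F = -18666/1823 (F = ((-52 - 47*(-87)) + 14629)/(13984 - 15807) = ((-52 + 4089) + 14629)/(-1823) = (4037 + 14629)*(-1/1823) = 18666*(-1/1823) = -18666/1823 ≈ -10.239)
j = -675 (j = 15*(-45) = -675)
F + j = -18666/1823 - 675 = -1249191/1823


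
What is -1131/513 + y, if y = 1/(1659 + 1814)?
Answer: -1309150/593883 ≈ -2.2044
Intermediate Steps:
y = 1/3473 ≈ 0.00028794
-1131/513 + y = -1131/513 + 1/3473 = -1131*1/513 + 1/3473 = -377/171 + 1/3473 = -1309150/593883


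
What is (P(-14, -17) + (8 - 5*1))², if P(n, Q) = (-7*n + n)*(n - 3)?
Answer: 2030625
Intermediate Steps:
P(n, Q) = -6*n*(-3 + n) (P(n, Q) = (-6*n)*(-3 + n) = -6*n*(-3 + n))
(P(-14, -17) + (8 - 5*1))² = (6*(-14)*(3 - 1*(-14)) + (8 - 5*1))² = (6*(-14)*(3 + 14) + (8 - 5))² = (6*(-14)*17 + 3)² = (-1428 + 3)² = (-1425)² = 2030625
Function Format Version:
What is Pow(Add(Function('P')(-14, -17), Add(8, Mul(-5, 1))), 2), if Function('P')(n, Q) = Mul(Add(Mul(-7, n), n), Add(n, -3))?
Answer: 2030625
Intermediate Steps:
Function('P')(n, Q) = Mul(-6, n, Add(-3, n)) (Function('P')(n, Q) = Mul(Mul(-6, n), Add(-3, n)) = Mul(-6, n, Add(-3, n)))
Pow(Add(Function('P')(-14, -17), Add(8, Mul(-5, 1))), 2) = Pow(Add(Mul(6, -14, Add(3, Mul(-1, -14))), Add(8, Mul(-5, 1))), 2) = Pow(Add(Mul(6, -14, Add(3, 14)), Add(8, -5)), 2) = Pow(Add(Mul(6, -14, 17), 3), 2) = Pow(Add(-1428, 3), 2) = Pow(-1425, 2) = 2030625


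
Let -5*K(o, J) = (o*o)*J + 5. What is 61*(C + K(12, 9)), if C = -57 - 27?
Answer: -104981/5 ≈ -20996.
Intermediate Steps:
K(o, J) = -1 - J*o²/5 (K(o, J) = -((o*o)*J + 5)/5 = -(o²*J + 5)/5 = -(J*o² + 5)/5 = -(5 + J*o²)/5 = -1 - J*o²/5)
C = -84
61*(C + K(12, 9)) = 61*(-84 + (-1 - ⅕*9*12²)) = 61*(-84 + (-1 - ⅕*9*144)) = 61*(-84 + (-1 - 1296/5)) = 61*(-84 - 1301/5) = 61*(-1721/5) = -104981/5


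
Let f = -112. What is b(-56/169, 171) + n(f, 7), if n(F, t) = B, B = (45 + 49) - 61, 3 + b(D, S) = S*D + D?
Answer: -4562/169 ≈ -26.994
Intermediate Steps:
b(D, S) = -3 + D + D*S (b(D, S) = -3 + (S*D + D) = -3 + (D*S + D) = -3 + (D + D*S) = -3 + D + D*S)
B = 33 (B = 94 - 61 = 33)
n(F, t) = 33
b(-56/169, 171) + n(f, 7) = (-3 - 56/169 - 56/169*171) + 33 = (-3 - 56/169 - 9576/169) + 33 = -10139/169 + 33 = -4562/169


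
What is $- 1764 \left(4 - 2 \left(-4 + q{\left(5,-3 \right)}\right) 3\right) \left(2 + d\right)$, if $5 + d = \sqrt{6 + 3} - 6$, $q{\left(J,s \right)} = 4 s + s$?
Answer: $1248912$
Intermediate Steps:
$q{\left(J,s \right)} = 5 s$
$d = -8$ ($d = -5 + \left(\sqrt{6 + 3} - 6\right) = -5 - \left(6 - \sqrt{9}\right) = -5 + \left(3 - 6\right) = -5 - 3 = -8$)
$- 1764 \left(4 - 2 \left(-4 + q{\left(5,-3 \right)}\right) 3\right) \left(2 + d\right) = - 1764 \left(4 - 2 \left(-4 + 5 \left(-3\right)\right) 3\right) \left(2 - 8\right) = - 1764 \left(4 - 2 \left(-4 - 15\right) 3\right) \left(-6\right) = - 1764 \left(4 - 2 \left(\left(-19\right) 3\right)\right) \left(-6\right) = - 1764 \left(4 - -114\right) \left(-6\right) = - 1764 \left(4 + 114\right) \left(-6\right) = - 1764 \cdot 118 \left(-6\right) = \left(-1764\right) \left(-708\right) = 1248912$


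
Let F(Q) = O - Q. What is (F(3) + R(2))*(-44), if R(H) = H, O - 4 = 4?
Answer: -308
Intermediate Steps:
O = 8 (O = 4 + 4 = 8)
F(Q) = 8 - Q
(F(3) + R(2))*(-44) = ((8 - 1*3) + 2)*(-44) = ((8 - 3) + 2)*(-44) = (5 + 2)*(-44) = 7*(-44) = -308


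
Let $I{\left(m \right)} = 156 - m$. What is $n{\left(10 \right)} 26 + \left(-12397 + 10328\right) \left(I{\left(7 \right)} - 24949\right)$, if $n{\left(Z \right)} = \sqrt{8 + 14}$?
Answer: $51311200 + 26 \sqrt{22} \approx 5.1311 \cdot 10^{7}$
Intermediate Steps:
$n{\left(Z \right)} = \sqrt{22}$
$n{\left(10 \right)} 26 + \left(-12397 + 10328\right) \left(I{\left(7 \right)} - 24949\right) = \sqrt{22} \cdot 26 + \left(-12397 + 10328\right) \left(\left(156 - 7\right) - 24949\right) = 26 \sqrt{22} - 2069 \left(\left(156 - 7\right) - 24949\right) = 26 \sqrt{22} - 2069 \left(149 - 24949\right) = 26 \sqrt{22} - -51311200 = 26 \sqrt{22} + 51311200 = 51311200 + 26 \sqrt{22}$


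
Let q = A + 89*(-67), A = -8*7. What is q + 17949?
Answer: 11930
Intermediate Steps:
A = -56
q = -6019 (q = -56 + 89*(-67) = -56 - 5963 = -6019)
q + 17949 = -6019 + 17949 = 11930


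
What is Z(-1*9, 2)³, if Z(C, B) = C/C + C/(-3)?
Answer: 64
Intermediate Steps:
Z(C, B) = 1 - C/3 (Z(C, B) = 1 + C*(-⅓) = 1 - C/3)
Z(-1*9, 2)³ = (1 - (-1)*9/3)³ = (1 - ⅓*(-9))³ = (1 + 3)³ = 4³ = 64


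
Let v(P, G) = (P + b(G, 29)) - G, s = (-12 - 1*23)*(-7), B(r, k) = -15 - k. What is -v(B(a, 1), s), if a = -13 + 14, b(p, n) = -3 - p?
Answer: 509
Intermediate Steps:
a = 1
s = 245 (s = (-12 - 23)*(-7) = -35*(-7) = 245)
v(P, G) = -3 + P - 2*G (v(P, G) = (P + (-3 - G)) - G = (-3 + P - G) - G = -3 + P - 2*G)
-v(B(a, 1), s) = -(-3 + (-15 - 1*1) - 2*245) = -(-3 + (-15 - 1) - 490) = -(-3 - 16 - 490) = -1*(-509) = 509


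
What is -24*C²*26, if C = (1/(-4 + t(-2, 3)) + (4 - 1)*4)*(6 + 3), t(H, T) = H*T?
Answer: -178938396/25 ≈ -7.1575e+6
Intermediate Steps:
C = 1071/10 (C = (1/(-4 - 2*3) + (4 - 1)*4)*(6 + 3) = (1/(-4 - 6) + 3*4)*9 = (1/(-10) + 12)*9 = (-⅒ + 12)*9 = (119/10)*9 = 1071/10 ≈ 107.10)
-24*C²*26 = -24*(1071/10)²*26 = -24*1147041/100*26 = -6882246/25*26 = -178938396/25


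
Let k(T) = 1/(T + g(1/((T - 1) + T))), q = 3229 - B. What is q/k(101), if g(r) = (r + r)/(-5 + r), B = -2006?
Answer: 265419735/502 ≈ 5.2873e+5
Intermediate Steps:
g(r) = 2*r/(-5 + r) (g(r) = (2*r)/(-5 + r) = 2*r/(-5 + r))
q = 5235 (q = 3229 - 1*(-2006) = 3229 + 2006 = 5235)
k(T) = 1/(T + 2/((-1 + 2*T)*(-5 + 1/(-1 + 2*T)))) (k(T) = 1/(T + 2/(((T - 1) + T)*(-5 + 1/((T - 1) + T)))) = 1/(T + 2/(((-1 + T) + T)*(-5 + 1/((-1 + T) + T)))) = 1/(T + 2/((-1 + 2*T)*(-5 + 1/(-1 + 2*T)))))
q/k(101) = 5235/(((-3 + 5*101)/(-1 + 101*(-3 + 5*101)))) = 5235/(((-3 + 505)/(-1 + 101*(-3 + 505)))) = 5235/((502/(-1 + 101*502))) = 5235/((502/(-1 + 50702))) = 5235/((502/50701)) = 5235/(((1/50701)*502)) = 5235/(502/50701) = 5235*(50701/502) = 265419735/502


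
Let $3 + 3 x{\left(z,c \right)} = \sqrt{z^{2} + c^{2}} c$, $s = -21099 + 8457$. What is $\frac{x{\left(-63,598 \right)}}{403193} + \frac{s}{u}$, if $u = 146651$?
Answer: $- \frac{5097312557}{59128656643} + \frac{598 \sqrt{361573}}{1209579} \approx 0.21107$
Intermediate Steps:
$s = -12642$
$x{\left(z,c \right)} = -1 + \frac{c \sqrt{c^{2} + z^{2}}}{3}$ ($x{\left(z,c \right)} = -1 + \frac{\sqrt{z^{2} + c^{2}} c}{3} = -1 + \frac{\sqrt{c^{2} + z^{2}} c}{3} = -1 + \frac{c \sqrt{c^{2} + z^{2}}}{3}$)
$\frac{x{\left(-63,598 \right)}}{403193} + \frac{s}{u} = \frac{-1 + \frac{1}{3} \cdot 598 \sqrt{598^{2} + \left(-63\right)^{2}}}{403193} - \frac{12642}{146651} = \left(-1 + \frac{1}{3} \cdot 598 \sqrt{357604 + 3969}\right) \frac{1}{403193} - \frac{12642}{146651} = \left(-1 + \frac{1}{3} \cdot 598 \sqrt{361573}\right) \frac{1}{403193} - \frac{12642}{146651} = \left(-1 + \frac{598 \sqrt{361573}}{3}\right) \frac{1}{403193} - \frac{12642}{146651} = \left(- \frac{1}{403193} + \frac{598 \sqrt{361573}}{1209579}\right) - \frac{12642}{146651} = - \frac{5097312557}{59128656643} + \frac{598 \sqrt{361573}}{1209579}$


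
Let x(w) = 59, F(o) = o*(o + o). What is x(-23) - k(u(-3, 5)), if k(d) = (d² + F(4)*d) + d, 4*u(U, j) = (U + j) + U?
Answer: 1075/16 ≈ 67.188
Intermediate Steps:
u(U, j) = U/2 + j/4 (u(U, j) = ((U + j) + U)/4 = (j + 2*U)/4 = U/2 + j/4)
F(o) = 2*o² (F(o) = o*(2*o) = 2*o²)
k(d) = d² + 33*d (k(d) = (d² + (2*4²)*d) + d = (d² + (2*16)*d) + d = (d² + 32*d) + d = d² + 33*d)
x(-23) - k(u(-3, 5)) = 59 - ((½)*(-3) + (¼)*5)*(33 + ((½)*(-3) + (¼)*5)) = 59 - (-3/2 + 5/4)*(33 + (-3/2 + 5/4)) = 59 - (-1)*(33 - ¼)/4 = 59 - (-1)*131/(4*4) = 59 - 1*(-131/16) = 59 + 131/16 = 1075/16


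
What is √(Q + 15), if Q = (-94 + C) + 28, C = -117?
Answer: 2*I*√42 ≈ 12.961*I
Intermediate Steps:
Q = -183 (Q = (-94 - 117) + 28 = -211 + 28 = -183)
√(Q + 15) = √(-183 + 15) = √(-168) = 2*I*√42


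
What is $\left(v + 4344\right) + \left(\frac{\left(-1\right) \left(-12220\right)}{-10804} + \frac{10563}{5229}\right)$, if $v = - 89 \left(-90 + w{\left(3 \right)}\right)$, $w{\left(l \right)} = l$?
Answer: $\frac{8129697671}{672549} \approx 12088.0$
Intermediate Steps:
$v = 7743$ ($v = - 89 \left(-90 + 3\right) = \left(-89\right) \left(-87\right) = 7743$)
$\left(v + 4344\right) + \left(\frac{\left(-1\right) \left(-12220\right)}{-10804} + \frac{10563}{5229}\right) = \left(7743 + 4344\right) + \left(\frac{\left(-1\right) \left(-12220\right)}{-10804} + \frac{10563}{5229}\right) = 12087 + \left(12220 \left(- \frac{1}{10804}\right) + 10563 \cdot \frac{1}{5229}\right) = 12087 + \left(- \frac{3055}{2701} + \frac{503}{249}\right) = 12087 + \frac{597908}{672549} = \frac{8129697671}{672549}$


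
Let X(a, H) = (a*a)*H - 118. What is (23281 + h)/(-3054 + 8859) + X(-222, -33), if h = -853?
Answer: -1049083558/645 ≈ -1.6265e+6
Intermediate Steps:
X(a, H) = -118 + H*a² (X(a, H) = a²*H - 118 = H*a² - 118 = -118 + H*a²)
(23281 + h)/(-3054 + 8859) + X(-222, -33) = (23281 - 853)/(-3054 + 8859) + (-118 - 33*(-222)²) = 22428/5805 + (-118 - 33*49284) = 22428*(1/5805) + (-118 - 1626372) = 2492/645 - 1626490 = -1049083558/645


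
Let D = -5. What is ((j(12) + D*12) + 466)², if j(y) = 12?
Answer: 174724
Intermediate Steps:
((j(12) + D*12) + 466)² = ((12 - 5*12) + 466)² = ((12 - 60) + 466)² = (-48 + 466)² = 418² = 174724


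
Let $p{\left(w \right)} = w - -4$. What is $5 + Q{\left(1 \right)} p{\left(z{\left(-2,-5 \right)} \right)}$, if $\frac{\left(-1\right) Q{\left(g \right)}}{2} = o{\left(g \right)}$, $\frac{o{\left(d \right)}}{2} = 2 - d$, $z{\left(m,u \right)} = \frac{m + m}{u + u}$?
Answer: $- \frac{63}{5} \approx -12.6$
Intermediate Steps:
$z{\left(m,u \right)} = \frac{m}{u}$ ($z{\left(m,u \right)} = \frac{2 m}{2 u} = 2 m \frac{1}{2 u} = \frac{m}{u}$)
$p{\left(w \right)} = 4 + w$ ($p{\left(w \right)} = w + 4 = 4 + w$)
$o{\left(d \right)} = 4 - 2 d$ ($o{\left(d \right)} = 2 \left(2 - d\right) = 4 - 2 d$)
$Q{\left(g \right)} = -8 + 4 g$ ($Q{\left(g \right)} = - 2 \left(4 - 2 g\right) = -8 + 4 g$)
$5 + Q{\left(1 \right)} p{\left(z{\left(-2,-5 \right)} \right)} = 5 + \left(-8 + 4 \cdot 1\right) \left(4 - \frac{2}{-5}\right) = 5 + \left(-8 + 4\right) \left(4 - - \frac{2}{5}\right) = 5 - 4 \left(4 + \frac{2}{5}\right) = 5 - \frac{88}{5} = - \frac{63}{5}$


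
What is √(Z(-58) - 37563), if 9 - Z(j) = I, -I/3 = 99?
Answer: I*√37257 ≈ 193.02*I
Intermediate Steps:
I = -297 (I = -3*99 = -297)
Z(j) = 306 (Z(j) = 9 - 1*(-297) = 9 + 297 = 306)
√(Z(-58) - 37563) = √(306 - 37563) = √(-37257) = I*√37257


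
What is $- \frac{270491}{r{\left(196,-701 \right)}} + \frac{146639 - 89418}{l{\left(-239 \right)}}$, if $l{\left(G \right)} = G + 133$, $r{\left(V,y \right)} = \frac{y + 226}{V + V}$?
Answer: $\frac{11212262057}{50350} \approx 2.2269 \cdot 10^{5}$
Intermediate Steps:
$r{\left(V,y \right)} = \frac{226 + y}{2 V}$
$l{\left(G \right)} = 133 + G$
$- \frac{270491}{r{\left(196,-701 \right)}} + \frac{146639 - 89418}{l{\left(-239 \right)}} = - \frac{270491}{\frac{1}{2} \cdot \frac{1}{196} \left(226 - 701\right)} + \frac{146639 - 89418}{133 - 239} = - \frac{270491}{\frac{1}{2} \cdot \frac{1}{196} \left(-475\right)} + \frac{146639 - 89418}{-106} = - \frac{270491}{- \frac{475}{392}} + 57221 \left(- \frac{1}{106}\right) = \left(-270491\right) \left(- \frac{392}{475}\right) - \frac{57221}{106} = \frac{106032472}{475} - \frac{57221}{106} = \frac{11212262057}{50350}$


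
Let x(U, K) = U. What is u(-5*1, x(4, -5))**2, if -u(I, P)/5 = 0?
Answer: 0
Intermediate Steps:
u(I, P) = 0 (u(I, P) = -5*0 = 0)
u(-5*1, x(4, -5))**2 = 0**2 = 0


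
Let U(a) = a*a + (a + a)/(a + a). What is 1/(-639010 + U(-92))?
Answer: -1/630545 ≈ -1.5859e-6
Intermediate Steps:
U(a) = 1 + a² (U(a) = a² + (2*a)/((2*a)) = a² + (2*a)*(1/(2*a)) = a² + 1 = 1 + a²)
1/(-639010 + U(-92)) = 1/(-639010 + (1 + (-92)²)) = 1/(-639010 + (1 + 8464)) = 1/(-639010 + 8465) = 1/(-630545) = -1/630545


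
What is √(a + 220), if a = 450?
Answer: √670 ≈ 25.884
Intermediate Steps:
√(a + 220) = √(450 + 220) = √670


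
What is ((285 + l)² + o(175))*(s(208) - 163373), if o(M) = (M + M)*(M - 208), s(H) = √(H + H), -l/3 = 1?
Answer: -11105116302 + 271896*√26 ≈ -1.1104e+10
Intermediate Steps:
l = -3 (l = -3*1 = -3)
s(H) = √2*√H (s(H) = √(2*H) = √2*√H)
o(M) = 2*M*(-208 + M) (o(M) = (2*M)*(-208 + M) = 2*M*(-208 + M))
((285 + l)² + o(175))*(s(208) - 163373) = ((285 - 3)² + 2*175*(-208 + 175))*(√2*√208 - 163373) = (282² + 2*175*(-33))*(√2*(4*√13) - 163373) = (79524 - 11550)*(4*√26 - 163373) = 67974*(-163373 + 4*√26) = -11105116302 + 271896*√26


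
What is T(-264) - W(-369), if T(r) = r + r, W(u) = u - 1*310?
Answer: 151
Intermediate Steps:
W(u) = -310 + u (W(u) = u - 310 = -310 + u)
T(r) = 2*r
T(-264) - W(-369) = 2*(-264) - (-310 - 369) = -528 - 1*(-679) = -528 + 679 = 151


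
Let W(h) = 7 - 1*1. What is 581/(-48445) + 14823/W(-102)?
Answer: 239365583/96890 ≈ 2470.5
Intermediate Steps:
W(h) = 6 (W(h) = 7 - 1 = 6)
581/(-48445) + 14823/W(-102) = 581/(-48445) + 14823/6 = 581*(-1/48445) + 14823*(1/6) = -581/48445 + 4941/2 = 239365583/96890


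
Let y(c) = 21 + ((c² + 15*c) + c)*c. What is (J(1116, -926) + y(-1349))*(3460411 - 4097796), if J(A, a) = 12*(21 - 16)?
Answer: 1546165124265020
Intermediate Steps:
J(A, a) = 60 (J(A, a) = 12*5 = 60)
y(c) = 21 + c*(c² + 16*c) (y(c) = 21 + (c² + 16*c)*c = 21 + c*(c² + 16*c))
(J(1116, -926) + y(-1349))*(3460411 - 4097796) = (60 + (21 + (-1349)³ + 16*(-1349)²))*(3460411 - 4097796) = (60 + (21 - 2454911549 + 16*1819801))*(-637385) = (60 + (21 - 2454911549 + 29116816))*(-637385) = (60 - 2425794712)*(-637385) = -2425794652*(-637385) = 1546165124265020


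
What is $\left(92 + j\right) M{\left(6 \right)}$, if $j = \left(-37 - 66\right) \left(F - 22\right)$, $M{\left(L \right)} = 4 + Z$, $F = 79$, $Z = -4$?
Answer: $0$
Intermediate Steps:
$M{\left(L \right)} = 0$ ($M{\left(L \right)} = 4 - 4 = 0$)
$j = -5871$ ($j = \left(-37 - 66\right) \left(79 - 22\right) = \left(-103\right) 57 = -5871$)
$\left(92 + j\right) M{\left(6 \right)} = \left(92 - 5871\right) 0 = \left(-5779\right) 0 = 0$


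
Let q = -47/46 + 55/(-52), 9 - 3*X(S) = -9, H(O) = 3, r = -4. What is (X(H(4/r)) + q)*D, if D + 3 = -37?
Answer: -46890/299 ≈ -156.82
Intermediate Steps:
X(S) = 6 (X(S) = 3 - ⅓*(-9) = 3 + 3 = 6)
D = -40 (D = -3 - 37 = -40)
q = -2487/1196 (q = -47*1/46 + 55*(-1/52) = -47/46 - 55/52 = -2487/1196 ≈ -2.0794)
(X(H(4/r)) + q)*D = (6 - 2487/1196)*(-40) = (4689/1196)*(-40) = -46890/299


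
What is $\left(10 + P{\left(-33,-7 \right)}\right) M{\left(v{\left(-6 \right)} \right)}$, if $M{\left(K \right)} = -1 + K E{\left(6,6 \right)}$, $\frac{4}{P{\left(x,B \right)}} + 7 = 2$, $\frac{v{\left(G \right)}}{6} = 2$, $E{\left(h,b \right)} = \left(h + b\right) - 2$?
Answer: $\frac{5474}{5} \approx 1094.8$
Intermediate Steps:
$E{\left(h,b \right)} = -2 + b + h$ ($E{\left(h,b \right)} = \left(b + h\right) - 2 = -2 + b + h$)
$v{\left(G \right)} = 12$ ($v{\left(G \right)} = 6 \cdot 2 = 12$)
$P{\left(x,B \right)} = - \frac{4}{5}$ ($P{\left(x,B \right)} = \frac{4}{-7 + 2} = \frac{4}{-5} = 4 \left(- \frac{1}{5}\right) = - \frac{4}{5}$)
$M{\left(K \right)} = -1 + 10 K$ ($M{\left(K \right)} = -1 + K \left(-2 + 6 + 6\right) = -1 + K 10 = -1 + 10 K$)
$\left(10 + P{\left(-33,-7 \right)}\right) M{\left(v{\left(-6 \right)} \right)} = \left(10 - \frac{4}{5}\right) \left(-1 + 10 \cdot 12\right) = \frac{46 \left(-1 + 120\right)}{5} = \frac{46}{5} \cdot 119 = \frac{5474}{5}$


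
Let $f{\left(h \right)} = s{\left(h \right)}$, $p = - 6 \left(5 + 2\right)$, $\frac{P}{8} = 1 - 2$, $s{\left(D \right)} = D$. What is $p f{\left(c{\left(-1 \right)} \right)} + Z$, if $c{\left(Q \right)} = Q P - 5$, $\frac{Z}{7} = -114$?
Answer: $-924$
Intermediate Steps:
$Z = -798$ ($Z = 7 \left(-114\right) = -798$)
$P = -8$ ($P = 8 \left(1 - 2\right) = 8 \left(-1\right) = -8$)
$p = -42$ ($p = \left(-6\right) 7 = -42$)
$c{\left(Q \right)} = -5 - 8 Q$ ($c{\left(Q \right)} = Q \left(-8\right) - 5 = - 8 Q - 5 = -5 - 8 Q$)
$f{\left(h \right)} = h$
$p f{\left(c{\left(-1 \right)} \right)} + Z = - 42 \left(-5 - -8\right) - 798 = - 42 \left(-5 + 8\right) - 798 = \left(-42\right) 3 - 798 = -126 - 798 = -924$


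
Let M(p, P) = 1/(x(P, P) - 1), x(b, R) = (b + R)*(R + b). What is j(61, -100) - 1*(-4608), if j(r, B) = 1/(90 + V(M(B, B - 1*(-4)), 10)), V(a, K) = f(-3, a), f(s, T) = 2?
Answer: 423937/92 ≈ 4608.0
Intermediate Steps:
x(b, R) = (R + b)**2 (x(b, R) = (R + b)*(R + b) = (R + b)**2)
M(p, P) = 1/(-1 + 4*P**2) (M(p, P) = 1/((P + P)**2 - 1) = 1/((2*P)**2 - 1) = 1/(4*P**2 - 1) = 1/(-1 + 4*P**2))
V(a, K) = 2
j(r, B) = 1/92 (j(r, B) = 1/(90 + 2) = 1/92)
j(61, -100) - 1*(-4608) = 1/92 - 1*(-4608) = 1/92 + 4608 = 423937/92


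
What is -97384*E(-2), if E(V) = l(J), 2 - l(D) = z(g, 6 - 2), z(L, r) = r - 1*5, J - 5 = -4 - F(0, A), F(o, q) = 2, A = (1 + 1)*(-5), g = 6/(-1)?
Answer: -292152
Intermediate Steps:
g = -6 (g = 6*(-1) = -6)
A = -10 (A = 2*(-5) = -10)
J = -1 (J = 5 + (-4 - 1*2) = 5 + (-4 - 2) = 5 - 6 = -1)
z(L, r) = -5 + r (z(L, r) = r - 5 = -5 + r)
l(D) = 3 (l(D) = 2 - (-5 + (6 - 2)) = 2 - (-5 + 4) = 2 - 1*(-1) = 2 + 1 = 3)
E(V) = 3
-97384*E(-2) = -97384*3 = -292152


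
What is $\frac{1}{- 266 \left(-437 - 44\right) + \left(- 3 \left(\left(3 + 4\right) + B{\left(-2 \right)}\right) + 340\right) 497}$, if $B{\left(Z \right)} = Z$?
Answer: $\frac{1}{289471} \approx 3.4546 \cdot 10^{-6}$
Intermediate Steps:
$\frac{1}{- 266 \left(-437 - 44\right) + \left(- 3 \left(\left(3 + 4\right) + B{\left(-2 \right)}\right) + 340\right) 497} = \frac{1}{- 266 \left(-437 - 44\right) + \left(- 3 \left(\left(3 + 4\right) - 2\right) + 340\right) 497} = \frac{1}{\left(-266\right) \left(-481\right) + \left(- 3 \left(7 - 2\right) + 340\right) 497} = \frac{1}{127946 + \left(\left(-3\right) 5 + 340\right) 497} = \frac{1}{127946 + \left(-15 + 340\right) 497} = \frac{1}{127946 + 325 \cdot 497} = \frac{1}{127946 + 161525} = \frac{1}{289471}$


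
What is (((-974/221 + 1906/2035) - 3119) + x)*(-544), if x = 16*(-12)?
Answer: 47700270368/26455 ≈ 1.8031e+6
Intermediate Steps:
x = -192
(((-974/221 + 1906/2035) - 3119) + x)*(-544) = (((-974/221 + 1906/2035) - 3119) - 192)*(-544) = ((-1560864/449735 - 3119) - 192)*(-544) = (-1404284329/449735 - 192)*(-544) = -1490633449/449735*(-544) = 47700270368/26455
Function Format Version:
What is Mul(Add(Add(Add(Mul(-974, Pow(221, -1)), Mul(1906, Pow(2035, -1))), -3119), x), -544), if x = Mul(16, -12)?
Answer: Rational(47700270368, 26455) ≈ 1.8031e+6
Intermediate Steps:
x = -192
Mul(Add(Add(Add(Mul(-974, Pow(221, -1)), Mul(1906, Pow(2035, -1))), -3119), x), -544) = Mul(Add(Add(Add(Mul(-974, Pow(221, -1)), Mul(1906, Pow(2035, -1))), -3119), -192), -544) = Mul(Add(Add(Add(Mul(-974, Rational(1, 221)), Mul(1906, Rational(1, 2035))), -3119), -192), -544) = Mul(Add(Add(Add(Rational(-974, 221), Rational(1906, 2035)), -3119), -192), -544) = Mul(Add(Add(Rational(-1560864, 449735), -3119), -192), -544) = Mul(Add(Rational(-1404284329, 449735), -192), -544) = Mul(Rational(-1490633449, 449735), -544) = Rational(47700270368, 26455)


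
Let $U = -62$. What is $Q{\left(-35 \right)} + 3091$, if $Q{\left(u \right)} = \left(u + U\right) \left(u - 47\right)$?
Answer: $11045$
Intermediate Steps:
$Q{\left(u \right)} = \left(-62 + u\right) \left(-47 + u\right)$ ($Q{\left(u \right)} = \left(u - 62\right) \left(u - 47\right) = \left(-62 + u\right) \left(-47 + u\right)$)
$Q{\left(-35 \right)} + 3091 = \left(2914 + \left(-35\right)^{2} - -3815\right) + 3091 = \left(2914 + 1225 + 3815\right) + 3091 = 7954 + 3091 = 11045$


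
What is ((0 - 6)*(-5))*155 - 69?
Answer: 4581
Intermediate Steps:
((0 - 6)*(-5))*155 - 69 = -6*(-5)*155 - 69 = 30*155 - 69 = 4650 - 69 = 4581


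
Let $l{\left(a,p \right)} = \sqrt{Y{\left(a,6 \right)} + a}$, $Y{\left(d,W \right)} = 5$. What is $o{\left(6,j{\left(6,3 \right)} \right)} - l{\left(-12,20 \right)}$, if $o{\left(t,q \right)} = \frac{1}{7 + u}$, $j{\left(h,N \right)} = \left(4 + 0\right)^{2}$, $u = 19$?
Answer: $\frac{1}{26} - i \sqrt{7} \approx 0.038462 - 2.6458 i$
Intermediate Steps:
$l{\left(a,p \right)} = \sqrt{5 + a}$
$j{\left(h,N \right)} = 16$ ($j{\left(h,N \right)} = 4^{2} = 16$)
$o{\left(t,q \right)} = \frac{1}{26}$ ($o{\left(t,q \right)} = \frac{1}{7 + 19} = \frac{1}{26}$)
$o{\left(6,j{\left(6,3 \right)} \right)} - l{\left(-12,20 \right)} = \frac{1}{26} - \sqrt{5 - 12} = \frac{1}{26} - \sqrt{-7} = \frac{1}{26} - i \sqrt{7}$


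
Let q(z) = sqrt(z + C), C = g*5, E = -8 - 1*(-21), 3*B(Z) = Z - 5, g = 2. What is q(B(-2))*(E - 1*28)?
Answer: -5*sqrt(69) ≈ -41.533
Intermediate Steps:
B(Z) = -5/3 + Z/3 (B(Z) = (Z - 5)/3 = (-5 + Z)/3 = -5/3 + Z/3)
E = 13 (E = -8 + 21 = 13)
C = 10 (C = 2*5 = 10)
q(z) = sqrt(10 + z) (q(z) = sqrt(z + 10) = sqrt(10 + z))
q(B(-2))*(E - 1*28) = sqrt(10 + (-5/3 + (1/3)*(-2)))*(13 - 1*28) = sqrt(10 + (-5/3 - 2/3))*(13 - 28) = sqrt(10 - 7/3)*(-15) = sqrt(23/3)*(-15) = (sqrt(69)/3)*(-15) = -5*sqrt(69)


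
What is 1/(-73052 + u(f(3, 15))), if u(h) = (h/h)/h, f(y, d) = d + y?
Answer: -18/1314935 ≈ -1.3689e-5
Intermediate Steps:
u(h) = 1/h
1/(-73052 + u(f(3, 15))) = 1/(-73052 + 1/(15 + 3)) = 1/(-73052 + 1/18) = 1/(-1314935/18) = -18/1314935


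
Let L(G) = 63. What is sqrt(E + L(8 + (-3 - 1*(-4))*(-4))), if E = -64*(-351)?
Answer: 3*sqrt(2503) ≈ 150.09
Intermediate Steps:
E = 22464
sqrt(E + L(8 + (-3 - 1*(-4))*(-4))) = sqrt(22464 + 63) = sqrt(22527) = 3*sqrt(2503)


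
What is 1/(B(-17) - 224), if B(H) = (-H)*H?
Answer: -1/513 ≈ -0.0019493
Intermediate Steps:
B(H) = -H²
1/(B(-17) - 224) = 1/(-1*(-17)² - 224) = 1/(-1*289 - 224) = 1/(-289 - 224) = 1/(-513) = -1/513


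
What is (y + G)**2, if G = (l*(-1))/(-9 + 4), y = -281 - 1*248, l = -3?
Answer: 7011904/25 ≈ 2.8048e+5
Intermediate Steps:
y = -529 (y = -281 - 248 = -529)
G = -3/5 (G = (-3*(-1))/(-9 + 4) = 3/(-5) = 3*(-1/5) = -3/5 ≈ -0.60000)
(y + G)**2 = (-529 - 3/5)**2 = (-2648/5)**2 = 7011904/25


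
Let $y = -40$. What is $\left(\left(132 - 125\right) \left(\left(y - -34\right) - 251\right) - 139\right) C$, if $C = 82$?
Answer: $-158916$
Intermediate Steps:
$\left(\left(132 - 125\right) \left(\left(y - -34\right) - 251\right) - 139\right) C = \left(\left(132 - 125\right) \left(\left(-40 - -34\right) - 251\right) - 139\right) 82 = \left(\left(132 - 125\right) \left(\left(-40 + 34\right) - 251\right) - 139\right) 82 = \left(\left(132 - 125\right) \left(-6 - 251\right) - 139\right) 82 = \left(7 \left(-257\right) - 139\right) 82 = \left(-1799 - 139\right) 82 = \left(-1938\right) 82 = -158916$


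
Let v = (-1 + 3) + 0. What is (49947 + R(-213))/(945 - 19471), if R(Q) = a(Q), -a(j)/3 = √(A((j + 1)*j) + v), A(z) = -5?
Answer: -49947/18526 + 3*I*√3/18526 ≈ -2.696 + 0.00028048*I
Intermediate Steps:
v = 2 (v = 2 + 0 = 2)
a(j) = -3*I*√3 (a(j) = -3*√(-5 + 2) = -3*I*√3)
R(Q) = -3*I*√3
(49947 + R(-213))/(945 - 19471) = (49947 - 3*I*√3)/(945 - 19471) = (49947 - 3*I*√3)/(-18526) = (49947 - 3*I*√3)*(-1/18526) = -49947/18526 + 3*I*√3/18526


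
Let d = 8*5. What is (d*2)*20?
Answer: 1600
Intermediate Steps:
d = 40
(d*2)*20 = (40*2)*20 = 80*20 = 1600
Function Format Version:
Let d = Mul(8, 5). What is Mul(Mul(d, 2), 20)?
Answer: 1600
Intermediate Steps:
d = 40
Mul(Mul(d, 2), 20) = Mul(Mul(40, 2), 20) = Mul(80, 20) = 1600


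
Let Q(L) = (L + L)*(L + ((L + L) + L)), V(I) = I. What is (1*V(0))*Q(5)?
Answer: 0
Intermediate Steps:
Q(L) = 8*L² (Q(L) = (2*L)*(L + (2*L + L)) = (2*L)*(L + 3*L) = (2*L)*(4*L) = 8*L²)
(1*V(0))*Q(5) = (1*0)*(8*5²) = 0*(8*25) = 0*200 = 0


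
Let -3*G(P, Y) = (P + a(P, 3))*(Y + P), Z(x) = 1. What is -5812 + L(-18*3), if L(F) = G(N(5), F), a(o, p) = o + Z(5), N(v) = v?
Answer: -16897/3 ≈ -5632.3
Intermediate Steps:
a(o, p) = 1 + o (a(o, p) = o + 1 = 1 + o)
G(P, Y) = -(1 + 2*P)*(P + Y)/3 (G(P, Y) = -(P + (1 + P))*(Y + P)/3 = -(1 + 2*P)*(P + Y)/3)
L(F) = -55/3 - 11*F/3 (L(F) = -⅔*5² - ⅓*5 - F/3 - ⅔*5*F = -⅔*25 - 5/3 - F/3 - 10*F/3 = -50/3 - 5/3 - F/3 - 10*F/3 = -55/3 - 11*F/3)
-5812 + L(-18*3) = -5812 + (-55/3 - (-66)*3) = -5812 + (-55/3 - 11/3*(-54)) = -5812 + (-55/3 + 198) = -5812 + 539/3 = -16897/3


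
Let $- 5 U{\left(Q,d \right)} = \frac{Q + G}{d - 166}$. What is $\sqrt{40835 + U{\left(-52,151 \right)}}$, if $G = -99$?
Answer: $\frac{\sqrt{9187422}}{15} \approx 202.07$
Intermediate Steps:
$U{\left(Q,d \right)} = - \frac{-99 + Q}{5 \left(-166 + d\right)}$ ($U{\left(Q,d \right)} = - \frac{\left(Q - 99\right) \frac{1}{d - 166}}{5} = - \frac{\left(-99 + Q\right) \frac{1}{-166 + d}}{5} = - \frac{\frac{1}{-166 + d} \left(-99 + Q\right)}{5} = - \frac{-99 + Q}{5 \left(-166 + d\right)}$)
$\sqrt{40835 + U{\left(-52,151 \right)}} = \sqrt{40835 + \frac{99 - -52}{5 \left(-166 + 151\right)}} = \sqrt{40835 + \frac{99 + 52}{5 \left(-15\right)}} = \sqrt{40835 + \frac{1}{5} \left(- \frac{1}{15}\right) 151} = \sqrt{40835 - \frac{151}{75}} = \sqrt{\frac{3062474}{75}} = \frac{\sqrt{9187422}}{15}$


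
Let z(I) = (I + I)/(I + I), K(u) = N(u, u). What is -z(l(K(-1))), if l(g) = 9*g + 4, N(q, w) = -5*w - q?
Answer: -1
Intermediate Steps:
N(q, w) = -q - 5*w
K(u) = -6*u (K(u) = -u - 5*u = -6*u)
l(g) = 4 + 9*g
z(I) = 1 (z(I) = (2*I)/((2*I)) = (2*I)*(1/(2*I)) = 1)
-z(l(K(-1))) = -1*1 = -1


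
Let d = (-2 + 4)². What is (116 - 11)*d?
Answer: 420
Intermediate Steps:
d = 4 (d = 2² = 4)
(116 - 11)*d = (116 - 11)*4 = 105*4 = 420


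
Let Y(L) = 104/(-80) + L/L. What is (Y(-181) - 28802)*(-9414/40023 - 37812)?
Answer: 4843135835323/4447 ≈ 1.0891e+9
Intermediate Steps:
Y(L) = -3/10 (Y(L) = 104*(-1/80) + 1 = -13/10 + 1 = -3/10)
(Y(-181) - 28802)*(-9414/40023 - 37812) = (-3/10 - 28802)*(-9414/40023 - 37812) = -288023*(-9414*1/40023 - 37812)/10 = -288023*(-1046/4447 - 37812)/10 = -288023/10*(-168151010/4447) = 4843135835323/4447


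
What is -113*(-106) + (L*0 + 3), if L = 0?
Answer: 11981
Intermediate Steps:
-113*(-106) + (L*0 + 3) = -113*(-106) + (0*0 + 3) = 11978 + (0 + 3) = 11978 + 3 = 11981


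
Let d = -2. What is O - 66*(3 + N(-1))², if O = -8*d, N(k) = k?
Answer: -248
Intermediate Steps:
O = 16 (O = -8*(-2) = 16)
O - 66*(3 + N(-1))² = 16 - 66*(3 - 1)² = 16 - 66*2² = 16 - 66*4 = 16 - 264 = -248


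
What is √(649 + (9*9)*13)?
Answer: √1702 ≈ 41.255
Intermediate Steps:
√(649 + (9*9)*13) = √(649 + 81*13) = √(649 + 1053) = √1702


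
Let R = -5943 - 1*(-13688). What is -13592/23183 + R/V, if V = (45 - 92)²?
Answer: 149527607/51211247 ≈ 2.9198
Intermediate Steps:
R = 7745 (R = -5943 + 13688 = 7745)
V = 2209 (V = (-47)² = 2209)
-13592/23183 + R/V = -13592/23183 + 7745/2209 = 149527607/51211247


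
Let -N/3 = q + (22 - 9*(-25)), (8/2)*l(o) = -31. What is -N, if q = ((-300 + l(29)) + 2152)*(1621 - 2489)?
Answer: -4801686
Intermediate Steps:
l(o) = -31/4 (l(o) = (1/4)*(-31) = -31/4)
q = -1600809 (q = ((-300 - 31/4) + 2152)*(1621 - 2489) = (-1231/4 + 2152)*(-868) = (7377/4)*(-868) = -1600809)
N = 4801686 (N = -3*(-1600809 + (22 - 9*(-25))) = -3*(-1600809 + (22 + 225)) = -3*(-1600809 + 247) = -3*(-1600562) = 4801686)
-N = -1*4801686 = -4801686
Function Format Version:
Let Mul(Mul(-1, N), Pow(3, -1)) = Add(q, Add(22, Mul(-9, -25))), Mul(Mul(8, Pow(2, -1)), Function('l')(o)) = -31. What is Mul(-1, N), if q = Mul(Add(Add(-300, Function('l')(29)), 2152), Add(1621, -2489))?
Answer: -4801686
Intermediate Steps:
Function('l')(o) = Rational(-31, 4) (Function('l')(o) = Mul(Rational(1, 4), -31) = Rational(-31, 4))
q = -1600809 (q = Mul(Add(Add(-300, Rational(-31, 4)), 2152), Add(1621, -2489)) = Mul(Add(Rational(-1231, 4), 2152), -868) = Mul(Rational(7377, 4), -868) = -1600809)
N = 4801686 (N = Mul(-3, Add(-1600809, Add(22, Mul(-9, -25)))) = Mul(-3, Add(-1600809, Add(22, 225))) = Mul(-3, Add(-1600809, 247)) = Mul(-3, -1600562) = 4801686)
Mul(-1, N) = Mul(-1, 4801686) = -4801686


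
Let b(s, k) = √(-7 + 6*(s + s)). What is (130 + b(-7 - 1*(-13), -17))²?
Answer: (130 + √65)² ≈ 19061.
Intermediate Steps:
b(s, k) = √(-7 + 12*s) (b(s, k) = √(-7 + 6*(2*s)) = √(-7 + 12*s))
(130 + b(-7 - 1*(-13), -17))² = (130 + √(-7 + 12*(-7 - 1*(-13))))² = (130 + √(-7 + 12*(-7 + 13)))² = (130 + √(-7 + 12*6))² = (130 + √(-7 + 72))² = (130 + √65)²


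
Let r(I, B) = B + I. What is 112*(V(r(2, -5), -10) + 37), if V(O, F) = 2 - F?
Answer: 5488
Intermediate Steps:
112*(V(r(2, -5), -10) + 37) = 112*((2 - 1*(-10)) + 37) = 112*((2 + 10) + 37) = 112*(12 + 37) = 112*49 = 5488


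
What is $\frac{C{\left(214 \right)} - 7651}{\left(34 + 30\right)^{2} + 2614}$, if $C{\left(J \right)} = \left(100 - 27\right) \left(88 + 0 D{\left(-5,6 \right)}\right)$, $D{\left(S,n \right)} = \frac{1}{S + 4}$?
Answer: $- \frac{1227}{6710} \approx -0.18286$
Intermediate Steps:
$D{\left(S,n \right)} = \frac{1}{4 + S}$
$C{\left(J \right)} = 6424$ ($C{\left(J \right)} = \left(100 - 27\right) \left(88 + \frac{0}{4 - 5}\right) = 73 \left(88 + \frac{0}{-1}\right) = 73 \left(88 + 0 \left(-1\right)\right) = 73 \left(88 + 0\right) = 73 \cdot 88 = 6424$)
$\frac{C{\left(214 \right)} - 7651}{\left(34 + 30\right)^{2} + 2614} = \frac{6424 - 7651}{\left(34 + 30\right)^{2} + 2614} = - \frac{1227}{64^{2} + 2614} = - \frac{1227}{4096 + 2614} = - \frac{1227}{6710}$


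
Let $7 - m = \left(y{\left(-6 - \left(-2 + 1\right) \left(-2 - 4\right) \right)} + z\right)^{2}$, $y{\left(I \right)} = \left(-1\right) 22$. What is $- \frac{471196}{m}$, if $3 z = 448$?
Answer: $\frac{4240764}{145861} \approx 29.074$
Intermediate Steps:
$y{\left(I \right)} = -22$
$z = \frac{448}{3}$ ($z = \frac{1}{3} \cdot 448 = \frac{448}{3} \approx 149.33$)
$m = - \frac{145861}{9}$ ($m = 7 - \left(-22 + \frac{448}{3}\right)^{2} = 7 - \left(\frac{382}{3}\right)^{2} = 7 - \frac{145924}{9} = - \frac{145861}{9} \approx -16207.0$)
$- \frac{471196}{m} = - \frac{471196}{- \frac{145861}{9}} = \left(-471196\right) \left(- \frac{9}{145861}\right) = \frac{4240764}{145861}$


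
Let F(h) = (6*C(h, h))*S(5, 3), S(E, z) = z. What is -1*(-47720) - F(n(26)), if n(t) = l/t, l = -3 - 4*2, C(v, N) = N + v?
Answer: 620558/13 ≈ 47735.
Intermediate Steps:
l = -11 (l = -3 - 8 = -11)
n(t) = -11/t
F(h) = 36*h (F(h) = (6*(h + h))*3 = (6*(2*h))*3 = (12*h)*3 = 36*h)
-1*(-47720) - F(n(26)) = -1*(-47720) - 36*(-11/26) = 47720 - 36*(-11*1/26) = 47720 - 36*(-11)/26 = 47720 - 1*(-198/13) = 47720 + 198/13 = 620558/13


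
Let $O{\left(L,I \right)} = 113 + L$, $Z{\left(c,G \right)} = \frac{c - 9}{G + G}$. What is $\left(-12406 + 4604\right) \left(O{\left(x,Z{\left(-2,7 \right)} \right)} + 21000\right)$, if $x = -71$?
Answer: $-164169684$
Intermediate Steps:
$Z{\left(c,G \right)} = \frac{-9 + c}{2 G}$
$\left(-12406 + 4604\right) \left(O{\left(x,Z{\left(-2,7 \right)} \right)} + 21000\right) = \left(-12406 + 4604\right) \left(\left(113 - 71\right) + 21000\right) = - 7802 \left(42 + 21000\right) = \left(-7802\right) 21042 = -164169684$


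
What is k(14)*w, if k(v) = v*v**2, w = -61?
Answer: -167384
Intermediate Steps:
k(v) = v**3
k(14)*w = 14**3*(-61) = 2744*(-61) = -167384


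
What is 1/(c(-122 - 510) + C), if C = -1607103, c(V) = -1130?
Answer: -1/1608233 ≈ -6.2180e-7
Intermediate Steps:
1/(c(-122 - 510) + C) = 1/(-1130 - 1607103) = 1/(-1608233) = -1/1608233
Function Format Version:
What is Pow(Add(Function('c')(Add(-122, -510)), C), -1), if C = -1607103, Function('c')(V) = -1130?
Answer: Rational(-1, 1608233) ≈ -6.2180e-7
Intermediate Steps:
Pow(Add(Function('c')(Add(-122, -510)), C), -1) = Pow(Add(-1130, -1607103), -1) = Pow(-1608233, -1) = Rational(-1, 1608233)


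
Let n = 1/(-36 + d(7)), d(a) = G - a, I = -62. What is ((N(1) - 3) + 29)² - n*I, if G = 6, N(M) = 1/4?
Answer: 406933/592 ≈ 687.39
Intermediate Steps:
N(M) = ¼
d(a) = 6 - a
n = -1/37 (n = 1/(-36 + (6 - 1*7)) = 1/(-36 + (6 - 7)) = 1/(-36 - 1) = 1/(-37) = -1/37 ≈ -0.027027)
((N(1) - 3) + 29)² - n*I = ((¼ - 3) + 29)² - (-1)*(-62)/37 = (-11/4 + 29)² - 1*62/37 = (105/4)² - 62/37 = 11025/16 - 62/37 = 406933/592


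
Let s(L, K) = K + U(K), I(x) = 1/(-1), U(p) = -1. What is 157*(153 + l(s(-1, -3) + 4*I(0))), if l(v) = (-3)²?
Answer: 25434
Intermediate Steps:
I(x) = -1
s(L, K) = -1 + K (s(L, K) = K - 1 = -1 + K)
l(v) = 9
157*(153 + l(s(-1, -3) + 4*I(0))) = 157*(153 + 9) = 157*162 = 25434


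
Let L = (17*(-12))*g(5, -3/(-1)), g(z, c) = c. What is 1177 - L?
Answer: 1789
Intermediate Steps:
L = -612 (L = (17*(-12))*(-3/(-1)) = -(-612)*(-1) = -204*3 = -612)
1177 - L = 1177 - 1*(-612) = 1177 + 612 = 1789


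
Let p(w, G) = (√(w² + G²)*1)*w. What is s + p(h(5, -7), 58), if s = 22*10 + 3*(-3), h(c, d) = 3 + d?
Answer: 211 - 104*√5 ≈ -21.551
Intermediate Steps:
p(w, G) = w*√(G² + w²) (p(w, G) = (√(G² + w²)*1)*w = √(G² + w²)*w = w*√(G² + w²))
s = 211 (s = 220 - 9 = 211)
s + p(h(5, -7), 58) = 211 + (3 - 7)*√(58² + (3 - 7)²) = 211 - 4*√(3364 + (-4)²) = 211 - 4*√(3364 + 16) = 211 - 104*√5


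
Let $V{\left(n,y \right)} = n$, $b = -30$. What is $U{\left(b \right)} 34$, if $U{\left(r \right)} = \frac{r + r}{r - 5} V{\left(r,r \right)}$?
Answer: $- \frac{12240}{7} \approx -1748.6$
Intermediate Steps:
$U{\left(r \right)} = \frac{2 r^{2}}{-5 + r}$ ($U{\left(r \right)} = \frac{r + r}{r - 5} r = \frac{2 r}{-5 + r} r = \frac{2 r^{2}}{-5 + r}$)
$U{\left(b \right)} 34 = \frac{2 \left(-30\right)^{2}}{-5 - 30} \cdot 34 = 2 \cdot 900 \frac{1}{-35} \cdot 34 = 2 \cdot 900 \left(- \frac{1}{35}\right) 34 = \left(- \frac{360}{7}\right) 34 = - \frac{12240}{7}$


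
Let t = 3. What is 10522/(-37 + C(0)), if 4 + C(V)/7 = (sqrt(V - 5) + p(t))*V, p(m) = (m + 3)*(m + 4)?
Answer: -10522/65 ≈ -161.88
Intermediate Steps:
p(m) = (3 + m)*(4 + m)
C(V) = -28 + 7*V*(42 + sqrt(-5 + V)) (C(V) = -28 + 7*((sqrt(V - 5) + (12 + 3**2 + 7*3))*V) = -28 + 7*((sqrt(-5 + V) + (12 + 9 + 21))*V) = -28 + 7*((sqrt(-5 + V) + 42)*V) = -28 + 7*((42 + sqrt(-5 + V))*V) = -28 + 7*(V*(42 + sqrt(-5 + V))) = -28 + 7*V*(42 + sqrt(-5 + V)))
10522/(-37 + C(0)) = 10522/(-37 + (-28 + 294*0 + 7*0*sqrt(-5 + 0))) = 10522/(-37 + (-28 + 0 + 7*0*sqrt(-5))) = 10522/(-37 + (-28 + 0 + 7*0*(I*sqrt(5)))) = 10522/(-37 + (-28 + 0 + 0)) = 10522/(-37 - 28) = 10522/(-65) = -1/65*10522 = -10522/65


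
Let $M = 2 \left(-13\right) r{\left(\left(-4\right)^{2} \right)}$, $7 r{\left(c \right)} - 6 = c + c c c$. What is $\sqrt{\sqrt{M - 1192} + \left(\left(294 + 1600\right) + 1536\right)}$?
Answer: $\frac{\sqrt{168070 + 14 i \sqrt{201971}}}{7} \approx 58.576 + 1.096 i$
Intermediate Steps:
$r{\left(c \right)} = \frac{6}{7} + \frac{c}{7} + \frac{c^{3}}{7}$ ($r{\left(c \right)} = \frac{6}{7} + \frac{c + c c c}{7} = \frac{6}{7} + \frac{c + c c^{2}}{7} = \frac{6}{7} + \frac{c + c^{3}}{7} = \frac{6}{7} + \left(\frac{c}{7} + \frac{c^{3}}{7}\right) = \frac{6}{7} + \frac{c}{7} + \frac{c^{3}}{7}$)
$M = - \frac{107068}{7}$ ($M = 2 \left(-13\right) \left(\frac{6}{7} + \frac{\left(-4\right)^{2}}{7} + \frac{\left(\left(-4\right)^{2}\right)^{3}}{7}\right) = - 26 \left(\frac{6}{7} + \frac{1}{7} \cdot 16 + \frac{16^{3}}{7}\right) = - 26 \left(\frac{6}{7} + \frac{16}{7} + \frac{1}{7} \cdot 4096\right) = - 26 \left(\frac{6}{7} + \frac{16}{7} + \frac{4096}{7}\right) = \left(-26\right) \frac{4118}{7} = - \frac{107068}{7} \approx -15295.0$)
$\sqrt{\sqrt{M - 1192} + \left(\left(294 + 1600\right) + 1536\right)} = \sqrt{\sqrt{- \frac{107068}{7} - 1192} + \left(\left(294 + 1600\right) + 1536\right)} = \sqrt{\sqrt{- \frac{115412}{7}} + \left(1894 + 1536\right)} = \sqrt{\frac{2 i \sqrt{201971}}{7} + 3430} = \sqrt{3430 + \frac{2 i \sqrt{201971}}{7}}$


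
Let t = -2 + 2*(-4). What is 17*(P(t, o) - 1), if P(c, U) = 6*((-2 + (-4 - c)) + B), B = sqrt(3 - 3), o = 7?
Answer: 391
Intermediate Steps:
t = -10 (t = -2 - 8 = -10)
B = 0 (B = sqrt(0) = 0)
P(c, U) = -36 - 6*c (P(c, U) = 6*((-2 + (-4 - c)) + 0) = 6*((-6 - c) + 0) = 6*(-6 - c) = -36 - 6*c)
17*(P(t, o) - 1) = 17*((-36 - 6*(-10)) - 1) = 17*((-36 + 60) - 1) = 17*(24 - 1) = 17*23 = 391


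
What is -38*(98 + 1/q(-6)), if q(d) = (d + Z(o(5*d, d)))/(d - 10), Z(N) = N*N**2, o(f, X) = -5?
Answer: -488452/131 ≈ -3728.6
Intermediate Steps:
Z(N) = N**3
q(d) = (-125 + d)/(-10 + d) (q(d) = (d + (-5)**3)/(d - 10) = (d - 125)/(-10 + d) = (-125 + d)/(-10 + d))
-38*(98 + 1/q(-6)) = -38*(98 + 1/((-125 - 6)/(-10 - 6))) = -38*(98 + 1/(-131/(-16))) = -38*(98 + 1/(-1/16*(-131))) = -38*(98 + 1/(131/16)) = -38*(98 + 16/131) = -38*12854/131 = -488452/131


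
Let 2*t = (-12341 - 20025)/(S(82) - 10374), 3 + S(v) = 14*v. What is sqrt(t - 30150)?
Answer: I*sqrt(2567860043243)/9229 ≈ 173.63*I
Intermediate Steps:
S(v) = -3 + 14*v
t = 16183/9229 (t = ((-12341 - 20025)/((-3 + 14*82) - 10374))/2 = (-32366/((-3 + 1148) - 10374))/2 = (-32366/(1145 - 10374))/2 = (-32366/(-9229))/2 = (-32366*(-1/9229))/2 = (1/2)*(32366/9229) = 16183/9229 ≈ 1.7535)
sqrt(t - 30150) = sqrt(16183/9229 - 30150) = sqrt(-278238167/9229) = I*sqrt(2567860043243)/9229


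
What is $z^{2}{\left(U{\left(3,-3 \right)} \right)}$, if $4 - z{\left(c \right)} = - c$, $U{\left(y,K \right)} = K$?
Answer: $1$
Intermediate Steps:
$z{\left(c \right)} = 4 + c$ ($z{\left(c \right)} = 4 - - c = 4 + c$)
$z^{2}{\left(U{\left(3,-3 \right)} \right)} = \left(4 - 3\right)^{2} = 1^{2} = 1$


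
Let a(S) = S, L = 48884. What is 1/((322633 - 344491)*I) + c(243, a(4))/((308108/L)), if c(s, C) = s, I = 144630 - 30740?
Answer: 7392801277259833/191751600745740 ≈ 38.554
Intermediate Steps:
I = 113890
1/((322633 - 344491)*I) + c(243, a(4))/((308108/L)) = 1/((322633 - 344491)*113890) + 243/((308108/48884)) = (1/113890)/(-21858) + 243/((308108*(1/48884))) = -1/21858*1/113890 + 243/(77027/12221) = -1/2489407620 + 243*(12221/77027) = -1/2489407620 + 2969703/77027 = 7392801277259833/191751600745740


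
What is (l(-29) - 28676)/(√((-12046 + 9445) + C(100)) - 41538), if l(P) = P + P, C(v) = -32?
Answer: 1193552892/1725408077 + 28734*I*√2633/1725408077 ≈ 0.69175 + 0.00085454*I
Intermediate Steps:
l(P) = 2*P
(l(-29) - 28676)/(√((-12046 + 9445) + C(100)) - 41538) = (2*(-29) - 28676)/(√((-12046 + 9445) - 32) - 41538) = (-58 - 28676)/(√(-2601 - 32) - 41538) = -28734/(√(-2633) - 41538) = -28734/(I*√2633 - 41538) = -28734/(-41538 + I*√2633)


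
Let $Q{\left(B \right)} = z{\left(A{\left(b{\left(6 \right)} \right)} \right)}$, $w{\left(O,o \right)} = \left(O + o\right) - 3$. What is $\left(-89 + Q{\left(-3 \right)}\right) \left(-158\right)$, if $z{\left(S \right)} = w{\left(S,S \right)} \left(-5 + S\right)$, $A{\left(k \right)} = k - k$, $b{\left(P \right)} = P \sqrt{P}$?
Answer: $11692$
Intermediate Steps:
$w{\left(O,o \right)} = -3 + O + o$
$b{\left(P \right)} = P^{\frac{3}{2}}$
$A{\left(k \right)} = 0$
$z{\left(S \right)} = \left(-5 + S\right) \left(-3 + 2 S\right)$ ($z{\left(S \right)} = \left(-3 + S + S\right) \left(-5 + S\right) = \left(-3 + 2 S\right) \left(-5 + S\right) = \left(-5 + S\right) \left(-3 + 2 S\right)$)
$Q{\left(B \right)} = 15$ ($Q{\left(B \right)} = \left(-5 + 0\right) \left(-3 + 2 \cdot 0\right) = - 5 \left(-3 + 0\right) = \left(-5\right) \left(-3\right) = 15$)
$\left(-89 + Q{\left(-3 \right)}\right) \left(-158\right) = \left(-89 + 15\right) \left(-158\right) = \left(-74\right) \left(-158\right) = 11692$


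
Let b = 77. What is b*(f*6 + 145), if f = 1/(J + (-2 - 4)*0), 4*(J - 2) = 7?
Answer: 56441/5 ≈ 11288.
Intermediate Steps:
J = 15/4 (J = 2 + (¼)*7 = 2 + 7/4 = 15/4 ≈ 3.7500)
f = 4/15 (f = 1/(15/4 + (-2 - 4)*0) = 1/(15/4 - 6*0) = 1/(15/4 + 0) = 1/(15/4) = 4/15 ≈ 0.26667)
b*(f*6 + 145) = 77*((4/15)*6 + 145) = 77*(8/5 + 145) = 77*(733/5) = 56441/5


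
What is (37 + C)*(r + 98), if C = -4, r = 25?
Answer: 4059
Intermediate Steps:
(37 + C)*(r + 98) = (37 - 4)*(25 + 98) = 33*123 = 4059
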